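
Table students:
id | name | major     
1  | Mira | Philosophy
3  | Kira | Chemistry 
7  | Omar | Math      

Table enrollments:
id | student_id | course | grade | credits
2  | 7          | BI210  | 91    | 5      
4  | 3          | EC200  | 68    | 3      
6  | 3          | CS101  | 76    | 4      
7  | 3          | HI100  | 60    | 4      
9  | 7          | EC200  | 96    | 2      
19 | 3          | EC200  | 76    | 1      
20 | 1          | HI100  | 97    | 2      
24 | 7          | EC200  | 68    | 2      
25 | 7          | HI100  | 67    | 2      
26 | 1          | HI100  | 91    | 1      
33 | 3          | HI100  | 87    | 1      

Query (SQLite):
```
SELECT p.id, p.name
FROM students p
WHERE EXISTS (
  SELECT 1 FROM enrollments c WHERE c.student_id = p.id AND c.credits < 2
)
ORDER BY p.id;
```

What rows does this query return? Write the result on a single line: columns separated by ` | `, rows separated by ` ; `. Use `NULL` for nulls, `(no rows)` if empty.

For each students row, check whether any enrollments with matching student_id has credits < 2.
Keep rows where that is true.

1 | Mira ; 3 | Kira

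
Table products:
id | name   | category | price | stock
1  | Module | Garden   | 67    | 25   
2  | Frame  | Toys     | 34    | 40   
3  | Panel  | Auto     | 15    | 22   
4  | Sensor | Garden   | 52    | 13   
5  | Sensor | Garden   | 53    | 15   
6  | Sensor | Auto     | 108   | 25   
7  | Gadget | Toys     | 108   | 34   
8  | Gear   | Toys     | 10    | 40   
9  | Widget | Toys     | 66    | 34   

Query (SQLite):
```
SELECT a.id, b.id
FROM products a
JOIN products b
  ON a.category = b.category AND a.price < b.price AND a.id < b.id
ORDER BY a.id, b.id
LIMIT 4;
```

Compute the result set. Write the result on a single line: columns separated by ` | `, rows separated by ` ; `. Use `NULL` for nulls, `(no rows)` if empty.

2 | 7 ; 2 | 9 ; 3 | 6 ; 4 | 5

Pairs (a,b) with same category, a.price < b.price, a.id < b.id.
category groups: Auto:{3,6} Garden:{1,4,5} Toys:{2,7,8,9}
Ordered by (a.id, b.id); first 4.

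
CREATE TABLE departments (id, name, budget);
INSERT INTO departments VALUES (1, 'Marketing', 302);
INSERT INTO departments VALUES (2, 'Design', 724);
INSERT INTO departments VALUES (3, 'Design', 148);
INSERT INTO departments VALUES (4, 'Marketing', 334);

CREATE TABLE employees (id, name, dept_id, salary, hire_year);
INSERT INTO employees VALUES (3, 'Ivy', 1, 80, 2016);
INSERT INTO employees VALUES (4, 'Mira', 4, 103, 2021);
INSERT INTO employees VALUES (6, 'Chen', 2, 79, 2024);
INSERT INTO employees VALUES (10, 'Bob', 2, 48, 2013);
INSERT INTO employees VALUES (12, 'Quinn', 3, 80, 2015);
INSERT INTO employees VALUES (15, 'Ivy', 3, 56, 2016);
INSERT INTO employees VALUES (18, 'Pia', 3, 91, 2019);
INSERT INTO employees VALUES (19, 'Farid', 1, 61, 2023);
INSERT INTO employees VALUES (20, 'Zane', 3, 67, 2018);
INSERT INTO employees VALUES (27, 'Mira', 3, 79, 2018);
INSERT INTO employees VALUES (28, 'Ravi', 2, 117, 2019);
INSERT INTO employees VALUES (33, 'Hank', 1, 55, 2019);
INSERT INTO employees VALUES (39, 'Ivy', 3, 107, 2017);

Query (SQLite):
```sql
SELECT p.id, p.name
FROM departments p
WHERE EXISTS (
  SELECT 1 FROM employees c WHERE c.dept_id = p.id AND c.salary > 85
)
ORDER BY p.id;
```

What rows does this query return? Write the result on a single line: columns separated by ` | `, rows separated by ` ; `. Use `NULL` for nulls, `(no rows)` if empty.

2 | Design ; 3 | Design ; 4 | Marketing

For each departments row, check whether any employees with matching dept_id has salary > 85.
Keep rows where that is true.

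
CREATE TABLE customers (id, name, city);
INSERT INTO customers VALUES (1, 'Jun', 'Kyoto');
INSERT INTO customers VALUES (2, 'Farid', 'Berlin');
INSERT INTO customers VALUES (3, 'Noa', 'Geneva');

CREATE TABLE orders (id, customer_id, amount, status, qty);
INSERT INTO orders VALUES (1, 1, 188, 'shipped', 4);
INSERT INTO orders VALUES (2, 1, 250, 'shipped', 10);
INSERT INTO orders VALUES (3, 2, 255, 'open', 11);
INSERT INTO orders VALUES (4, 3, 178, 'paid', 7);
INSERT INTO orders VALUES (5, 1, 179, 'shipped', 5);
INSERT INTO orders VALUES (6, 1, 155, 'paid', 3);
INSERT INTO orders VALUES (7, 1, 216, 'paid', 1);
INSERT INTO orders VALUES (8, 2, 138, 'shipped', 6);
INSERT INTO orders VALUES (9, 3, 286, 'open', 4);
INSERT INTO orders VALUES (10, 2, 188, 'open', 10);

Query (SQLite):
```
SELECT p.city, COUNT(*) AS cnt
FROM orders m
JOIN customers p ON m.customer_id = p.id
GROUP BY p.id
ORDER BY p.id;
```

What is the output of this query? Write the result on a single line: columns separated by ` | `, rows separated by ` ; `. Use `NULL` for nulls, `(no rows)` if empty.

Kyoto | 5 ; Berlin | 3 ; Geneva | 2

Join each orders row to its customers via customer_id.
Group joined rows by customers.id; compute COUNT(*) per group.
  1: ids {1, 2, 5, 6, 7} → COUNT(*)=5
  2: ids {3, 8, 10} → COUNT(*)=3
  3: ids {4, 9} → COUNT(*)=2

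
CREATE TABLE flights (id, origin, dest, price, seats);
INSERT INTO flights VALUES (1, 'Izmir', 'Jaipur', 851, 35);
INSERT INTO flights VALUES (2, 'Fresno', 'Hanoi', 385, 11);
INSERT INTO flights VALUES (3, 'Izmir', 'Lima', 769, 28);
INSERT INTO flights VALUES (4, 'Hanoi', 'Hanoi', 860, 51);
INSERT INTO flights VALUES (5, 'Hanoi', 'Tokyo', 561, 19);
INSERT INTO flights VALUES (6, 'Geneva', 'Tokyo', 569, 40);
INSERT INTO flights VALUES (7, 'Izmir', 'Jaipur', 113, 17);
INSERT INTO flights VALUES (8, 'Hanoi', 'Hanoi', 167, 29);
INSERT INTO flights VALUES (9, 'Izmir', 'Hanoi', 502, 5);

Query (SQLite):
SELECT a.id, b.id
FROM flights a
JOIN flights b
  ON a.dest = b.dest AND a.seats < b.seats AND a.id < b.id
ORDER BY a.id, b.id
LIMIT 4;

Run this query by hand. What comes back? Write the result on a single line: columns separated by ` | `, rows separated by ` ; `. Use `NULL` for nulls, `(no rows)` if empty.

2 | 4 ; 2 | 8 ; 5 | 6

Pairs (a,b) with same dest, a.seats < b.seats, a.id < b.id.
dest groups: Hanoi:{2,4,8,9} Jaipur:{1,7} Lima:{3} Tokyo:{5,6}
Ordered by (a.id, b.id); first 4.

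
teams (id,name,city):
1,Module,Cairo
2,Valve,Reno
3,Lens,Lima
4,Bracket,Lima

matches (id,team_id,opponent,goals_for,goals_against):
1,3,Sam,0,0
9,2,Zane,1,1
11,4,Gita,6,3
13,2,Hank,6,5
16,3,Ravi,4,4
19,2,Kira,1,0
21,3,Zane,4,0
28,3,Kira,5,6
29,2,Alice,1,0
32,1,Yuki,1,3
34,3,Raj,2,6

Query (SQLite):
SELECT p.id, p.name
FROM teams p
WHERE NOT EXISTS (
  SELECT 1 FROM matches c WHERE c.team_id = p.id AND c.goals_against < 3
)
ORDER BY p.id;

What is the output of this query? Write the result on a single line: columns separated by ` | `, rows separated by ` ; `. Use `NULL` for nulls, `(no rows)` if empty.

1 | Module ; 4 | Bracket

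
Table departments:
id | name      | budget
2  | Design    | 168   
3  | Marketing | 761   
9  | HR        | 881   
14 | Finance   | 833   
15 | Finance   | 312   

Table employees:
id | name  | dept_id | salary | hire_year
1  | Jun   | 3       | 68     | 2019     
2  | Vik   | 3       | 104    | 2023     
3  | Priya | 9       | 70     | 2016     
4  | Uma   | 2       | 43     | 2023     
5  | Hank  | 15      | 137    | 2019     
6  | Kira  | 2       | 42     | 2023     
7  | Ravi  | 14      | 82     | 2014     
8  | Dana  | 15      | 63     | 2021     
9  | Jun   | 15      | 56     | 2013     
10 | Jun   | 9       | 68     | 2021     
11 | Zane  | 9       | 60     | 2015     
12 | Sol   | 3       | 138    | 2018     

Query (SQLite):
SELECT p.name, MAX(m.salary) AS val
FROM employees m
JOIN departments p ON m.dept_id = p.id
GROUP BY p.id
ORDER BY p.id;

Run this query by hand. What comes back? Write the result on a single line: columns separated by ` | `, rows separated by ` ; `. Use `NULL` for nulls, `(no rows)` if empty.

Join each employees row to its departments via dept_id.
Group joined rows by departments.id; compute MAX(m.salary) per group.
  2: ids {4, 6} → MAX(m.salary)=43
  3: ids {1, 2, 12} → MAX(m.salary)=138
  9: ids {3, 10, 11} → MAX(m.salary)=70
  14: ids {7} → MAX(m.salary)=82
  15: ids {5, 8, 9} → MAX(m.salary)=137

Design | 43 ; Marketing | 138 ; HR | 70 ; Finance | 82 ; Finance | 137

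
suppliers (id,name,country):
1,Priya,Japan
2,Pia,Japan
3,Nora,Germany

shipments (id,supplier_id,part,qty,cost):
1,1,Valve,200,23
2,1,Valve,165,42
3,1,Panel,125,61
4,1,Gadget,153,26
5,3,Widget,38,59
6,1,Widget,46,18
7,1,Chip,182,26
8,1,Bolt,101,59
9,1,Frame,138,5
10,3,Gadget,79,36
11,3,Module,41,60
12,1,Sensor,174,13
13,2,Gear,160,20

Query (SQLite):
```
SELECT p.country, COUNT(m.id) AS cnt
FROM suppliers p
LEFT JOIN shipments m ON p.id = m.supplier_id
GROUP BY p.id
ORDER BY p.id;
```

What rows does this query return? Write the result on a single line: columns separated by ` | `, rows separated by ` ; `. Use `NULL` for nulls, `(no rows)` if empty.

Japan | 9 ; Japan | 1 ; Germany | 3

LEFT JOIN keeps every suppliers row; unmatched ones get NULL for shipments columns.
Group by suppliers.id and compute COUNT(m.id). COUNT(col) of an all-NULL group is 0.
  1: ids {1, 2, 3, 4, 6, 7, 8, 9, 12} → COUNT(m.id)=9
  2: ids {13} → COUNT(m.id)=1
  3: ids {5, 10, 11} → COUNT(m.id)=3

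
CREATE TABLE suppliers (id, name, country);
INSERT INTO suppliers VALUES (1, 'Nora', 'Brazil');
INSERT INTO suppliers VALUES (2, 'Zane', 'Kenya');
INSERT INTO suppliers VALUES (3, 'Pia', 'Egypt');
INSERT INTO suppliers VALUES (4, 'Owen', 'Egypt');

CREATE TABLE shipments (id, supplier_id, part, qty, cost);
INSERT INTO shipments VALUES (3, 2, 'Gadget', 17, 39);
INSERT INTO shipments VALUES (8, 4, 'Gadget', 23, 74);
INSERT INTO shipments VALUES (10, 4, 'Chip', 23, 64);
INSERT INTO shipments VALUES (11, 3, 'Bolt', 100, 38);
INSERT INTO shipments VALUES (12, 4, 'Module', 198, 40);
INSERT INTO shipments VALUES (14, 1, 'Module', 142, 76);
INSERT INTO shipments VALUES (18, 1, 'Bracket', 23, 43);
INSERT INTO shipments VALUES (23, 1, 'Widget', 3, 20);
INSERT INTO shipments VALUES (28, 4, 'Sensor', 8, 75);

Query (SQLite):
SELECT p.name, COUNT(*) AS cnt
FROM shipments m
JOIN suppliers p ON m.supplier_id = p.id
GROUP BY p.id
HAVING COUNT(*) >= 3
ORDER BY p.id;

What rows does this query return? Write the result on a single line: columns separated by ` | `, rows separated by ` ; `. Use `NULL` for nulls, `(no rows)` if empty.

Join each shipments row to its suppliers via supplier_id.
Group joined rows by suppliers.id; compute COUNT(*) per group.
HAVING: keep groups with count ≥ 3.
  1: ids {14, 18, 23} → COUNT(*)=3
  2: ids {3} → COUNT(*)=1
  3: ids {11} → COUNT(*)=1
  4: ids {8, 10, 12, 28} → COUNT(*)=4

Nora | 3 ; Owen | 4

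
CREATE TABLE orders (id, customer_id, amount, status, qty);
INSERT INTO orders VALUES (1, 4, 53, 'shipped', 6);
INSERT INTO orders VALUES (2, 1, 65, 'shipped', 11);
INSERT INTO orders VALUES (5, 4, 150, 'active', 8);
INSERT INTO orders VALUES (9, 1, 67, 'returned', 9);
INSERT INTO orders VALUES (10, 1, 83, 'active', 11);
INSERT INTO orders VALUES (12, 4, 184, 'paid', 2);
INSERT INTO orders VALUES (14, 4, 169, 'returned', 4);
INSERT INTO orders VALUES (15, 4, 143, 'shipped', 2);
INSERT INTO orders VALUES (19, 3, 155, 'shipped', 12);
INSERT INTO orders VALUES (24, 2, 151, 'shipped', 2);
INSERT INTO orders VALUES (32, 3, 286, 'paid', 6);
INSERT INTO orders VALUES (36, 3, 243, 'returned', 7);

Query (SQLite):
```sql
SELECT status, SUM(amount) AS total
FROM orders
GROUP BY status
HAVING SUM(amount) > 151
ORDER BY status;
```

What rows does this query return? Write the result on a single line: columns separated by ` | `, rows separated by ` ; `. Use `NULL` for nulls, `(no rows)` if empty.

active | 233 ; paid | 470 ; returned | 479 ; shipped | 567

Partition orders by status; compute SUM(amount) within each group.
HAVING: keep groups where SUM(amount) > 151.
  active: ids {5, 10} → SUM(amount)=233
  paid: ids {12, 32} → SUM(amount)=470
  returned: ids {9, 14, 36} → SUM(amount)=479
  shipped: ids {1, 2, 15, 19, 24} → SUM(amount)=567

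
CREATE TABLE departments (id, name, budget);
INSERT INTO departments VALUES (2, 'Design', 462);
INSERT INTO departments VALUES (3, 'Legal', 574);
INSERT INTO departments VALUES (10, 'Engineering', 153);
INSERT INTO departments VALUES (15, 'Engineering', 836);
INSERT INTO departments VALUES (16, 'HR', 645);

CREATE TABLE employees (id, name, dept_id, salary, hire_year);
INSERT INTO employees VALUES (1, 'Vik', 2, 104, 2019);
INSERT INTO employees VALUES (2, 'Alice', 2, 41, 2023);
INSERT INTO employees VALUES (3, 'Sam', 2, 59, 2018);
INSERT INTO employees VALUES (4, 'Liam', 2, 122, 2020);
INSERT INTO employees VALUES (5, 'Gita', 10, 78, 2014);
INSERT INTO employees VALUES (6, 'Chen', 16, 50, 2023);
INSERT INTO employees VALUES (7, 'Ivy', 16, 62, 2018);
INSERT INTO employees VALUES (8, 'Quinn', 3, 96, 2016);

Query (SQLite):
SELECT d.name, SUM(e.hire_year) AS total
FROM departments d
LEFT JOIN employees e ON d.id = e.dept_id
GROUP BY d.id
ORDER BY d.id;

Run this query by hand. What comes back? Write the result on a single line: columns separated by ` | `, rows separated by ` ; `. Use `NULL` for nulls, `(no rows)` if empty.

LEFT JOIN keeps every departments row; unmatched ones get NULL for employees columns.
Group by departments.id and compute SUM(e.hire_year). SUM over an all-NULL group is NULL.
  2: ids {1, 2, 3, 4} → SUM(e.hire_year)=8080
  3: ids {8} → SUM(e.hire_year)=2016
  10: ids {5} → SUM(e.hire_year)=2014
  15: ids {—} → SUM(e.hire_year)=NULL
  16: ids {6, 7} → SUM(e.hire_year)=4041

Design | 8080 ; Legal | 2016 ; Engineering | 2014 ; Engineering | NULL ; HR | 4041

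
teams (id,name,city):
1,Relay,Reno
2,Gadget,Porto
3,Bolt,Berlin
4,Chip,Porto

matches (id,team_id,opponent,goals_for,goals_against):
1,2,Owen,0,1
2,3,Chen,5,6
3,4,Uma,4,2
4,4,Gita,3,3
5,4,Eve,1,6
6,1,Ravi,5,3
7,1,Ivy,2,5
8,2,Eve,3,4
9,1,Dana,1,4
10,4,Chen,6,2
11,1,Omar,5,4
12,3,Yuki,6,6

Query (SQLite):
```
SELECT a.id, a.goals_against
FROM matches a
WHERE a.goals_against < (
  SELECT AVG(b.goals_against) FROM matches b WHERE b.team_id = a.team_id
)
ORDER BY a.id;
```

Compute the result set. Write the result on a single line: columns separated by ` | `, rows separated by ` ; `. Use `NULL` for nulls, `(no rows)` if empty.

1 | 1 ; 3 | 2 ; 4 | 3 ; 6 | 3 ; 10 | 2

For each matches row a, compute AVG(goals_against) over rows sharing a.team_id.
Keep row a if a.goals_against < that per-group AVG.
  team_id=1: AVG(goals_against) = 4.0
  team_id=2: AVG(goals_against) = 2.5
  team_id=3: AVG(goals_against) = 6.0
  team_id=4: AVG(goals_against) = 3.25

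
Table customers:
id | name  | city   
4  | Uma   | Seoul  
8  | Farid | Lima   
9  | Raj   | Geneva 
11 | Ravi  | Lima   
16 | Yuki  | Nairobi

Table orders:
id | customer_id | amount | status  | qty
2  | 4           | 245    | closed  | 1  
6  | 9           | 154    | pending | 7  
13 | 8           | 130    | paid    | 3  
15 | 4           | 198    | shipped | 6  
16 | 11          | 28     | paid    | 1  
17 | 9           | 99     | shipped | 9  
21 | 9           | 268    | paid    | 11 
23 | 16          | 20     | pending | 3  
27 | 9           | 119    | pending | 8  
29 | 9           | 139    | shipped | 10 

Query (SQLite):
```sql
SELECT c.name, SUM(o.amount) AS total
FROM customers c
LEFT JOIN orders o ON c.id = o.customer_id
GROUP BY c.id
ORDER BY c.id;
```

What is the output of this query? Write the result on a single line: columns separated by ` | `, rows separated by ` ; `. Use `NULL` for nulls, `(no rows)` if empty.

LEFT JOIN keeps every customers row; unmatched ones get NULL for orders columns.
Group by customers.id and compute SUM(o.amount). SUM over an all-NULL group is NULL.
  4: ids {2, 15} → SUM(o.amount)=443
  8: ids {13} → SUM(o.amount)=130
  9: ids {6, 17, 21, 27, 29} → SUM(o.amount)=779
  11: ids {16} → SUM(o.amount)=28
  16: ids {23} → SUM(o.amount)=20

Uma | 443 ; Farid | 130 ; Raj | 779 ; Ravi | 28 ; Yuki | 20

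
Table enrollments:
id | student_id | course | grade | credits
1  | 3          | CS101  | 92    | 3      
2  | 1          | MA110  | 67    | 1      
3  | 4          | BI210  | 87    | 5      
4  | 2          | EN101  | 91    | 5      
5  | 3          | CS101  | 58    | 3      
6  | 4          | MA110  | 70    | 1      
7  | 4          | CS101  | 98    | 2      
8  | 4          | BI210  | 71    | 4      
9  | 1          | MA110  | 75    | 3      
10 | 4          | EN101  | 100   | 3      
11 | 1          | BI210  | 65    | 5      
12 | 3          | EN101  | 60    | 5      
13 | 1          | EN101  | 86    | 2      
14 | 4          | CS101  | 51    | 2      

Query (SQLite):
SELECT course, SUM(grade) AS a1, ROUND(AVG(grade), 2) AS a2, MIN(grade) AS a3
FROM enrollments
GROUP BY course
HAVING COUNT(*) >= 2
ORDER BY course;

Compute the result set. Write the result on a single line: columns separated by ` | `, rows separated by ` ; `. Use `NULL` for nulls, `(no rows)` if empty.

BI210 | 223 | 74.33 | 65 ; CS101 | 299 | 74.75 | 51 ; EN101 | 337 | 84.25 | 60 ; MA110 | 212 | 70.67 | 67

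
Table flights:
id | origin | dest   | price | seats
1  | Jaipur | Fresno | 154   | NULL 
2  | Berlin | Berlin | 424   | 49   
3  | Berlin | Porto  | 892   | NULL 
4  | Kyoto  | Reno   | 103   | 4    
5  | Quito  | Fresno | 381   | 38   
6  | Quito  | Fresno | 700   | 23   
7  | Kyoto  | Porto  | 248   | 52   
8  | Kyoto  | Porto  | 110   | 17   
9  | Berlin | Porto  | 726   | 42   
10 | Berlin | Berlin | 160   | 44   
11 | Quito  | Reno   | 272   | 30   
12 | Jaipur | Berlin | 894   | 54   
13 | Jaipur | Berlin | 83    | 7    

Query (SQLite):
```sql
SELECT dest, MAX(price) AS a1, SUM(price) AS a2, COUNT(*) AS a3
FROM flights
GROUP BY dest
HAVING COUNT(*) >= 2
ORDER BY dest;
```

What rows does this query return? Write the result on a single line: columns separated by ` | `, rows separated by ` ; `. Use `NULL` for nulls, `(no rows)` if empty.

Berlin | 894 | 1561 | 4 ; Fresno | 700 | 1235 | 3 ; Porto | 892 | 1976 | 4 ; Reno | 272 | 375 | 2

Group flights by dest.
Per group compute: MAX(price), SUM(price), COUNT(*).
HAVING: drop groups with fewer than 2 rows.
  Berlin: ids {2, 10, 12, 13} → MAX(price)=894, SUM(price)=1561, COUNT(*)=4
  Fresno: ids {1, 5, 6} → MAX(price)=700, SUM(price)=1235, COUNT(*)=3
  Porto: ids {3, 7, 8, 9} → MAX(price)=892, SUM(price)=1976, COUNT(*)=4
  Reno: ids {4, 11} → MAX(price)=272, SUM(price)=375, COUNT(*)=2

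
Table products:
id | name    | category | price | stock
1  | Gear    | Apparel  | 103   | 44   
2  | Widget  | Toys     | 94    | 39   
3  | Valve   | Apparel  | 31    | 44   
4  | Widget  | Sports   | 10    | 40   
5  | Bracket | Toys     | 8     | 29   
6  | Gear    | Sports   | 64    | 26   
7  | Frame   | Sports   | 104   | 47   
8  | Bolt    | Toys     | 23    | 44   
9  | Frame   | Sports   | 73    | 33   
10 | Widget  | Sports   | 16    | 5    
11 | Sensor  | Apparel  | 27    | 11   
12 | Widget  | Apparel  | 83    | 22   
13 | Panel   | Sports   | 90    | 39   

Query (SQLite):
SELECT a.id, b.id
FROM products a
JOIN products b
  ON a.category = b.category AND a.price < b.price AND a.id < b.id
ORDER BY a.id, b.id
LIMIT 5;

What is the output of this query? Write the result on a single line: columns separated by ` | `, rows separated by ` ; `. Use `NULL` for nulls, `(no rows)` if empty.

Pairs (a,b) with same category, a.price < b.price, a.id < b.id.
category groups: Apparel:{1,3,11,12} Sports:{4,6,7,9,10,13} Toys:{2,5,8}
Ordered by (a.id, b.id); first 5.

3 | 12 ; 4 | 6 ; 4 | 7 ; 4 | 9 ; 4 | 10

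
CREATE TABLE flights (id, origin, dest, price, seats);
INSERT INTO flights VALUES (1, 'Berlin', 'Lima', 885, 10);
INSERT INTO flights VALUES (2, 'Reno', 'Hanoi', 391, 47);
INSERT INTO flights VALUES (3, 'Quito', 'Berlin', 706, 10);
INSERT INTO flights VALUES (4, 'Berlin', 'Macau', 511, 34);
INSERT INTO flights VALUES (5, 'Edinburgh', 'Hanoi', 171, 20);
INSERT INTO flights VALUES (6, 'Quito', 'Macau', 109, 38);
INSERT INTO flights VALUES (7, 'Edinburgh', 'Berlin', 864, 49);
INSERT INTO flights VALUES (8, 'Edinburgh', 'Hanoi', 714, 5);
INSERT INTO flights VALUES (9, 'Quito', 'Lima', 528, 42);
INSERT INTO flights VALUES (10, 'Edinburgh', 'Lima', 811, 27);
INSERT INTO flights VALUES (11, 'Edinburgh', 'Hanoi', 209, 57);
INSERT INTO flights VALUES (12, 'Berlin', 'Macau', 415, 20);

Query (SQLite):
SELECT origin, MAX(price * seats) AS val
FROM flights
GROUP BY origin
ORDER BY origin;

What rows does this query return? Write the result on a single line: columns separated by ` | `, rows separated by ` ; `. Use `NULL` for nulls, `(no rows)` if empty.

Berlin | 17374 ; Edinburgh | 42336 ; Quito | 22176 ; Reno | 18377

For each row compute price * seats.
Group by origin; take MAX of the expression per group.
  Berlin: ids {1, 4, 12} → MAX(price * seats)=17374
  Edinburgh: ids {5, 7, 8, 10, 11} → MAX(price * seats)=42336
  Quito: ids {3, 6, 9} → MAX(price * seats)=22176
  Reno: ids {2} → MAX(price * seats)=18377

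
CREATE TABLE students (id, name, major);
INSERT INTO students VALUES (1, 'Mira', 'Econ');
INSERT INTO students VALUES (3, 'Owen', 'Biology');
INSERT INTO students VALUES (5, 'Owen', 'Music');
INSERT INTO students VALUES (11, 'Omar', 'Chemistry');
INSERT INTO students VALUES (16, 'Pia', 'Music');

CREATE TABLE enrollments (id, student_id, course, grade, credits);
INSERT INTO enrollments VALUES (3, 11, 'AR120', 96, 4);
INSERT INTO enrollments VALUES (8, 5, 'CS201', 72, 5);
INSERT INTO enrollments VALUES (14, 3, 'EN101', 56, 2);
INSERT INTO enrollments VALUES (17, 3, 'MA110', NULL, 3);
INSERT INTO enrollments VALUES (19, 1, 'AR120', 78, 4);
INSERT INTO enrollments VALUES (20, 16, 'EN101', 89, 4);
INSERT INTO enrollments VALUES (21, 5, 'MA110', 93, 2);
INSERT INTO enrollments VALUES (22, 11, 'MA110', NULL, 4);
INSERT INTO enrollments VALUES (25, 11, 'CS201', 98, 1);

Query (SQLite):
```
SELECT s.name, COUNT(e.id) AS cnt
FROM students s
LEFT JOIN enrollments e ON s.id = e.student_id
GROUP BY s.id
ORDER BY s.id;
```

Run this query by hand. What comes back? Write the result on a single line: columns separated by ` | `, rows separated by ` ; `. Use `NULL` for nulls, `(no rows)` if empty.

LEFT JOIN keeps every students row; unmatched ones get NULL for enrollments columns.
Group by students.id and compute COUNT(e.id). COUNT(col) of an all-NULL group is 0.
  1: ids {19} → COUNT(e.id)=1
  3: ids {14, 17} → COUNT(e.id)=2
  5: ids {8, 21} → COUNT(e.id)=2
  11: ids {3, 22, 25} → COUNT(e.id)=3
  16: ids {20} → COUNT(e.id)=1

Mira | 1 ; Owen | 2 ; Owen | 2 ; Omar | 3 ; Pia | 1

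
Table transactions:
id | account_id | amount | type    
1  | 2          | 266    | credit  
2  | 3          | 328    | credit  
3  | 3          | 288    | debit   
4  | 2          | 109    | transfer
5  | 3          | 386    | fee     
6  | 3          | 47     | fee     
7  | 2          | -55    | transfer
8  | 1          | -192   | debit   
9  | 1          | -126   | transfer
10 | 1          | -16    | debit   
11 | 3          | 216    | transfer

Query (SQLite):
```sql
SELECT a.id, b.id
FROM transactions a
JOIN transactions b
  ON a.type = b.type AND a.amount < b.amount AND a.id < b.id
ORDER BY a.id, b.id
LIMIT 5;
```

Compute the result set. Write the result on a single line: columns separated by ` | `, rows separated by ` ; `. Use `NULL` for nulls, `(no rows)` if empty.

Pairs (a,b) with same type, a.amount < b.amount, a.id < b.id.
type groups: credit:{1,2} debit:{3,8,10} fee:{5,6} transfer:{4,7,9,11}
Ordered by (a.id, b.id); first 5.

1 | 2 ; 4 | 11 ; 7 | 11 ; 8 | 10 ; 9 | 11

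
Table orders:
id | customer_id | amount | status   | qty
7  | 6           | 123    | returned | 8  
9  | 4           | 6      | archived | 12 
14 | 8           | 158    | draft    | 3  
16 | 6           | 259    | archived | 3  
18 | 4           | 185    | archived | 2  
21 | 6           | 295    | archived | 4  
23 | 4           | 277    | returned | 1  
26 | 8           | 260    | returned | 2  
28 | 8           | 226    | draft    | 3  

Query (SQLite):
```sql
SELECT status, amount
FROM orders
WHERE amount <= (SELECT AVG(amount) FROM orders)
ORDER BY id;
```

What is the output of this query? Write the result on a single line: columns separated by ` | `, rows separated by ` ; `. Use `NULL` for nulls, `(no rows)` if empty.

returned | 123 ; archived | 6 ; draft | 158 ; archived | 185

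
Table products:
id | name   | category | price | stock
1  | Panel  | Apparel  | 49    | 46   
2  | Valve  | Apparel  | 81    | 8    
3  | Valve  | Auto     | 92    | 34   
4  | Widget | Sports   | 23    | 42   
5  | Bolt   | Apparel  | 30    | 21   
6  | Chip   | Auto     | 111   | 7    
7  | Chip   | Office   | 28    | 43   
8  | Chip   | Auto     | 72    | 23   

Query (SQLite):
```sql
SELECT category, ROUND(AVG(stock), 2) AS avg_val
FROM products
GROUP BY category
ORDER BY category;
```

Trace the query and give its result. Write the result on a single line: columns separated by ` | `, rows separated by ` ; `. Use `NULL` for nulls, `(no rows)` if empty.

Apparel | 25 ; Auto | 21.33 ; Office | 43 ; Sports | 42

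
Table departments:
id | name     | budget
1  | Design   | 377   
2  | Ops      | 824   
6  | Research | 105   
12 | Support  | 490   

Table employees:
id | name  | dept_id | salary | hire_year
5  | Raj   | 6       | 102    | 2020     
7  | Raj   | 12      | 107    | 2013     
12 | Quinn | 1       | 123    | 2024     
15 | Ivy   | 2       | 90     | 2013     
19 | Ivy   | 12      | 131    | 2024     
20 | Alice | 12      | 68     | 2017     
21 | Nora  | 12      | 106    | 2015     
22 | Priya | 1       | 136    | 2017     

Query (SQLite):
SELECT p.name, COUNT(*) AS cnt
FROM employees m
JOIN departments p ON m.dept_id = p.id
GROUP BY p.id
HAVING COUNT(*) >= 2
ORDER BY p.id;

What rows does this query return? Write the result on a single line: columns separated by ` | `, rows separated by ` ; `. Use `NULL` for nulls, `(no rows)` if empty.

Design | 2 ; Support | 4

Join each employees row to its departments via dept_id.
Group joined rows by departments.id; compute COUNT(*) per group.
HAVING: keep groups with count ≥ 2.
  1: ids {12, 22} → COUNT(*)=2
  2: ids {15} → COUNT(*)=1
  6: ids {5} → COUNT(*)=1
  12: ids {7, 19, 20, 21} → COUNT(*)=4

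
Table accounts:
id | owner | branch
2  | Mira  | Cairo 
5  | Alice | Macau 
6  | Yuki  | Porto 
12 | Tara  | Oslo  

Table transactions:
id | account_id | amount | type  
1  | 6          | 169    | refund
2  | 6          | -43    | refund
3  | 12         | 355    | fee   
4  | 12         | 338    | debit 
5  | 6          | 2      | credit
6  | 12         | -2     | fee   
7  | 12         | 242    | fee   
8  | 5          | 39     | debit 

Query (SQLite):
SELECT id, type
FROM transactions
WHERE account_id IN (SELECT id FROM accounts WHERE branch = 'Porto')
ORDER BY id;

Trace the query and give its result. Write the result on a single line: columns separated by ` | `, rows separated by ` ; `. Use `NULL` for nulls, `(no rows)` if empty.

Inner query: accounts.id where branch = 'Porto'.
Outer: keep transactions rows whose account_id is in that set.
Inner query → {6}

1 | refund ; 2 | refund ; 5 | credit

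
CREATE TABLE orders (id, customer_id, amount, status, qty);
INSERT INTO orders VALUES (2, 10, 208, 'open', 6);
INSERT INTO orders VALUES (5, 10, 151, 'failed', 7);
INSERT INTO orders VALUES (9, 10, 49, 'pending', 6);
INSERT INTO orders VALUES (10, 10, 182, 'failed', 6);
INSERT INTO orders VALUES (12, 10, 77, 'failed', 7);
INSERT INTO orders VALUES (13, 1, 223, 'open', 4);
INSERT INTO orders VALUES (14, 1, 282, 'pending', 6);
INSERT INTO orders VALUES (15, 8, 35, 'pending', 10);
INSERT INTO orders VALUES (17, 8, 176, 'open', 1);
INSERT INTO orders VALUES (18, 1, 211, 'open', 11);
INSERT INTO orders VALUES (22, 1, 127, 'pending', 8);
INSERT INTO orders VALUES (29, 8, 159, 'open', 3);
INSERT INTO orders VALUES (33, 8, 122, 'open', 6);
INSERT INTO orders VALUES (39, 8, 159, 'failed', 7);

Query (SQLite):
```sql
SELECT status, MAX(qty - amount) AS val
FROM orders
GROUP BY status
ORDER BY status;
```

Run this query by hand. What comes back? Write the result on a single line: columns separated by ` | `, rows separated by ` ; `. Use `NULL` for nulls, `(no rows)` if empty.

failed | -70 ; open | -116 ; pending | -25

For each row compute qty - amount.
Group by status; take MAX of the expression per group.
  failed: ids {5, 10, 12, 39} → MAX(qty - amount)=-70
  open: ids {2, 13, 17, 18, 29, 33} → MAX(qty - amount)=-116
  pending: ids {9, 14, 15, 22} → MAX(qty - amount)=-25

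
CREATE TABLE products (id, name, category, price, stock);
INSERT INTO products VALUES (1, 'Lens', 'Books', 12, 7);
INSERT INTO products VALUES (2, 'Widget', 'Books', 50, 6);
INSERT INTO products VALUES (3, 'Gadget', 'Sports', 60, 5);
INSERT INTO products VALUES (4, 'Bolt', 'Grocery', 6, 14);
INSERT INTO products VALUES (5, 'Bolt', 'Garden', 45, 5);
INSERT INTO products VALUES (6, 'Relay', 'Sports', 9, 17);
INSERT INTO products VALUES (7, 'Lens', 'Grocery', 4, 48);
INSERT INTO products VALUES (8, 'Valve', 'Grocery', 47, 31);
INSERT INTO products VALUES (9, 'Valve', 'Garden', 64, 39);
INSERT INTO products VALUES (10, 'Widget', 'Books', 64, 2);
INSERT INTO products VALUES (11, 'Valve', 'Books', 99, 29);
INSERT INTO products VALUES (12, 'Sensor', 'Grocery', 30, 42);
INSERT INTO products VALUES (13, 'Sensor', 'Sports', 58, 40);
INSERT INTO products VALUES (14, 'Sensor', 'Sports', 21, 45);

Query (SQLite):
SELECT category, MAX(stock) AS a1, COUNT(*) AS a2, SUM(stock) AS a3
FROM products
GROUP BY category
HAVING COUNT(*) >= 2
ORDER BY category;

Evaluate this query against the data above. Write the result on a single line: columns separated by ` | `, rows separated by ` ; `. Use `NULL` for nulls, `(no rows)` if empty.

Books | 29 | 4 | 44 ; Garden | 39 | 2 | 44 ; Grocery | 48 | 4 | 135 ; Sports | 45 | 4 | 107

Group products by category.
Per group compute: MAX(stock), COUNT(*), SUM(stock).
HAVING: drop groups with fewer than 2 rows.
  Books: ids {1, 2, 10, 11} → MAX(stock)=29, COUNT(*)=4, SUM(stock)=44
  Garden: ids {5, 9} → MAX(stock)=39, COUNT(*)=2, SUM(stock)=44
  Grocery: ids {4, 7, 8, 12} → MAX(stock)=48, COUNT(*)=4, SUM(stock)=135
  Sports: ids {3, 6, 13, 14} → MAX(stock)=45, COUNT(*)=4, SUM(stock)=107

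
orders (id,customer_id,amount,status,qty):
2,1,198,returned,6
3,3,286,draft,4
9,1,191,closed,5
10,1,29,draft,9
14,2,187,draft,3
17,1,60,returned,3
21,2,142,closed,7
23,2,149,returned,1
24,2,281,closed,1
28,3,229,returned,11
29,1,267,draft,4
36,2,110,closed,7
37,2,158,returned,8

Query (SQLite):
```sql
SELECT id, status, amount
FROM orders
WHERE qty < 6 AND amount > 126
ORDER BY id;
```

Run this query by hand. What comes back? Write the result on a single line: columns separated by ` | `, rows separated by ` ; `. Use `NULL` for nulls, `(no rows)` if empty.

qty < 6: ids {3, 9, 14, 17, 23, 24, 29}
amount > 126: ids {2, 3, 9, 14, 21, 23, 24, 28, 29, 37}
Combine with AND.

3 | draft | 286 ; 9 | closed | 191 ; 14 | draft | 187 ; 23 | returned | 149 ; 24 | closed | 281 ; 29 | draft | 267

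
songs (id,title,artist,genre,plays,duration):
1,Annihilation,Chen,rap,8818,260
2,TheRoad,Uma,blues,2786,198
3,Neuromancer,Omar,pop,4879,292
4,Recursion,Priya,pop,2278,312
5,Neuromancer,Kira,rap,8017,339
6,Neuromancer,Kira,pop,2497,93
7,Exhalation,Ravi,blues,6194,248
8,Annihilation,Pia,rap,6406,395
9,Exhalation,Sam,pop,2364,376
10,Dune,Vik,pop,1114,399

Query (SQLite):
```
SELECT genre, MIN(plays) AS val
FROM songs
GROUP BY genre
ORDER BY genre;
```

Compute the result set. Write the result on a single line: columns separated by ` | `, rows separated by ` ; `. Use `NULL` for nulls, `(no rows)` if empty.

blues | 2786 ; pop | 1114 ; rap | 6406

Partition songs by genre; compute MIN(plays) within each group.
  blues: ids {2, 7} → MIN(plays)=2786
  pop: ids {3, 4, 6, 9, 10} → MIN(plays)=1114
  rap: ids {1, 5, 8} → MIN(plays)=6406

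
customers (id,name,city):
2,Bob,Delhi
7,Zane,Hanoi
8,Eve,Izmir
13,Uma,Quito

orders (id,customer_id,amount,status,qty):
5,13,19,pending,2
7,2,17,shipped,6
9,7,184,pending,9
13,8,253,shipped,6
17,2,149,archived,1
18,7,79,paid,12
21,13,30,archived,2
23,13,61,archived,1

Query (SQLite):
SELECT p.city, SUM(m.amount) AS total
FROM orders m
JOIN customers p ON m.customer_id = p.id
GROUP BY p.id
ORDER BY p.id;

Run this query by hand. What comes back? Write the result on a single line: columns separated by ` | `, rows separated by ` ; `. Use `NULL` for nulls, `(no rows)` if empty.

Join each orders row to its customers via customer_id.
Group joined rows by customers.id; compute SUM(m.amount) per group.
  2: ids {7, 17} → SUM(m.amount)=166
  7: ids {9, 18} → SUM(m.amount)=263
  8: ids {13} → SUM(m.amount)=253
  13: ids {5, 21, 23} → SUM(m.amount)=110

Delhi | 166 ; Hanoi | 263 ; Izmir | 253 ; Quito | 110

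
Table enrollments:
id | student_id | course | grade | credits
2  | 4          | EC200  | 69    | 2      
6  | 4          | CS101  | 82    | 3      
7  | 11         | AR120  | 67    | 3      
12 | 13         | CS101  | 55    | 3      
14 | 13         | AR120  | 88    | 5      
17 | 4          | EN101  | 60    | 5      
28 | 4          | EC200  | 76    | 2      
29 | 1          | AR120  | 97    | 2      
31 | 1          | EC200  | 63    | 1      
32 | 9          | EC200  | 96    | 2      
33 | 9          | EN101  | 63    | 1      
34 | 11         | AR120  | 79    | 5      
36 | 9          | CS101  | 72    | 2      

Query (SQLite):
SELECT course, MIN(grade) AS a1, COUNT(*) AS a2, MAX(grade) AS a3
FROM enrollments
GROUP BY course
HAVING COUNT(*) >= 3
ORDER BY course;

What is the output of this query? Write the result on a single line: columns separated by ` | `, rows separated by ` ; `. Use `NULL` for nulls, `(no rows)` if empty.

AR120 | 67 | 4 | 97 ; CS101 | 55 | 3 | 82 ; EC200 | 63 | 4 | 96

Group enrollments by course.
Per group compute: MIN(grade), COUNT(*), MAX(grade).
HAVING: drop groups with fewer than 3 rows.
  AR120: ids {7, 14, 29, 34} → MIN(grade)=67, COUNT(*)=4, MAX(grade)=97
  CS101: ids {6, 12, 36} → MIN(grade)=55, COUNT(*)=3, MAX(grade)=82
  EC200: ids {2, 28, 31, 32} → MIN(grade)=63, COUNT(*)=4, MAX(grade)=96
  EN101: ids {17, 33} → MIN(grade)=60, COUNT(*)=2, MAX(grade)=63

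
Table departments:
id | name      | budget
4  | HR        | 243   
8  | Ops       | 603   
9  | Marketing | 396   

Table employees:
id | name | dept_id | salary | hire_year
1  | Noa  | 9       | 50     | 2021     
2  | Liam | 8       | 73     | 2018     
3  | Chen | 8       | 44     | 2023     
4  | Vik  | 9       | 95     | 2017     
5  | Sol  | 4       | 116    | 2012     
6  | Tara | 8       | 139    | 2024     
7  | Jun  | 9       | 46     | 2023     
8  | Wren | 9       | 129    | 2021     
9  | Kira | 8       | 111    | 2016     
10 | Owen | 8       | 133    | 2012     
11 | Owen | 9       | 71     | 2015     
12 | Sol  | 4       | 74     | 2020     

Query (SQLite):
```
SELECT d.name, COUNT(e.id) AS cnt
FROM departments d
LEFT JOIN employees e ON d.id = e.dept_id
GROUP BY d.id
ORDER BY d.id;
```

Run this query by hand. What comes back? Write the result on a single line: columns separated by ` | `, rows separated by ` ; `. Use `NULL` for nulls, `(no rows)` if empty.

LEFT JOIN keeps every departments row; unmatched ones get NULL for employees columns.
Group by departments.id and compute COUNT(e.id). COUNT(col) of an all-NULL group is 0.
  4: ids {5, 12} → COUNT(e.id)=2
  8: ids {2, 3, 6, 9, 10} → COUNT(e.id)=5
  9: ids {1, 4, 7, 8, 11} → COUNT(e.id)=5

HR | 2 ; Ops | 5 ; Marketing | 5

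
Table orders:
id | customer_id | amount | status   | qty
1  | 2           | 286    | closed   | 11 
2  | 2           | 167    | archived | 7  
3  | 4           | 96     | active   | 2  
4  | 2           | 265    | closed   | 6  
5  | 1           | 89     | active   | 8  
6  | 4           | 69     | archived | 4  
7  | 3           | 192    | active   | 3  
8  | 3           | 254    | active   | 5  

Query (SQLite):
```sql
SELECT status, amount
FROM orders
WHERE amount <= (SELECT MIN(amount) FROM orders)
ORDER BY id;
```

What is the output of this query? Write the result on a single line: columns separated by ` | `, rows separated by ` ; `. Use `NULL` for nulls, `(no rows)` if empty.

Scalar subquery: MIN(amount) over all orders rows = 69.
Keep rows where amount <= that value.

archived | 69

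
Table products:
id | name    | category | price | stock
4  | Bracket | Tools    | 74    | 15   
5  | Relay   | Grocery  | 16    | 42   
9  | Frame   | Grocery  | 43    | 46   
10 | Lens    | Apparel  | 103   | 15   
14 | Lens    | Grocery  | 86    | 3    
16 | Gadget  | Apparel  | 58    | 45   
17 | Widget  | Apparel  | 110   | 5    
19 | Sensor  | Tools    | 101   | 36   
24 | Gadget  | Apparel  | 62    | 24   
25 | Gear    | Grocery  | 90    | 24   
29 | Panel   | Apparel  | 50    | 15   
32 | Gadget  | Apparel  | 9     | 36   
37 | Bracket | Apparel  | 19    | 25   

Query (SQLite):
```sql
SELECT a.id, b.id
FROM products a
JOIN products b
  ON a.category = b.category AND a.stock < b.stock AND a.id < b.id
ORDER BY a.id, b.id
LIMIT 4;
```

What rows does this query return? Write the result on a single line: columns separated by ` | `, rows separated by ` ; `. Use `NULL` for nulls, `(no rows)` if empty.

4 | 19 ; 5 | 9 ; 10 | 16 ; 10 | 24

Pairs (a,b) with same category, a.stock < b.stock, a.id < b.id.
category groups: Apparel:{10,16,17,24,29,32,37} Grocery:{5,9,14,25} Tools:{4,19}
Ordered by (a.id, b.id); first 4.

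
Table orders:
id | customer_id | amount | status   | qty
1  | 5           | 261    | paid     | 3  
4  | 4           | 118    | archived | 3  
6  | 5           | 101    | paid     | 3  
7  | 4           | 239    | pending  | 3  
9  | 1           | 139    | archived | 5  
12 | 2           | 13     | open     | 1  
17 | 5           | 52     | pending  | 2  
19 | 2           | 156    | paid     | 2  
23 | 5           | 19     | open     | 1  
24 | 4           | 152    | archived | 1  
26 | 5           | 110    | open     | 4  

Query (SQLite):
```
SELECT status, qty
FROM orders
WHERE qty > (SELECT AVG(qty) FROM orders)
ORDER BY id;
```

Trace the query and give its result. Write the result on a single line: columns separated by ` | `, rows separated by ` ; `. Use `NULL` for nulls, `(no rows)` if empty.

paid | 3 ; archived | 3 ; paid | 3 ; pending | 3 ; archived | 5 ; open | 4

Scalar subquery: AVG(qty) over all orders rows = 2.545455 (≈; comparison uses full precision).
Keep rows where qty > that value.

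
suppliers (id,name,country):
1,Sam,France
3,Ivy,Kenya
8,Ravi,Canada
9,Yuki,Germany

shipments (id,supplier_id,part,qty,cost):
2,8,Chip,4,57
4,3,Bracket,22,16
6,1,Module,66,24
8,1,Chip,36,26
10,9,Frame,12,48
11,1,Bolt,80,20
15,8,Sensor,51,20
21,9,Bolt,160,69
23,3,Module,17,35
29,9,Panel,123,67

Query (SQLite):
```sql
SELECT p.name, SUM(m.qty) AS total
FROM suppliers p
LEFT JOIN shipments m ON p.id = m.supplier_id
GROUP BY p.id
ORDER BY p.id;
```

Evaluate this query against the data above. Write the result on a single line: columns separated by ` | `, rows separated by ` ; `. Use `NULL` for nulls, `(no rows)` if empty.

Sam | 182 ; Ivy | 39 ; Ravi | 55 ; Yuki | 295

LEFT JOIN keeps every suppliers row; unmatched ones get NULL for shipments columns.
Group by suppliers.id and compute SUM(m.qty). SUM over an all-NULL group is NULL.
  1: ids {6, 8, 11} → SUM(m.qty)=182
  3: ids {4, 23} → SUM(m.qty)=39
  8: ids {2, 15} → SUM(m.qty)=55
  9: ids {10, 21, 29} → SUM(m.qty)=295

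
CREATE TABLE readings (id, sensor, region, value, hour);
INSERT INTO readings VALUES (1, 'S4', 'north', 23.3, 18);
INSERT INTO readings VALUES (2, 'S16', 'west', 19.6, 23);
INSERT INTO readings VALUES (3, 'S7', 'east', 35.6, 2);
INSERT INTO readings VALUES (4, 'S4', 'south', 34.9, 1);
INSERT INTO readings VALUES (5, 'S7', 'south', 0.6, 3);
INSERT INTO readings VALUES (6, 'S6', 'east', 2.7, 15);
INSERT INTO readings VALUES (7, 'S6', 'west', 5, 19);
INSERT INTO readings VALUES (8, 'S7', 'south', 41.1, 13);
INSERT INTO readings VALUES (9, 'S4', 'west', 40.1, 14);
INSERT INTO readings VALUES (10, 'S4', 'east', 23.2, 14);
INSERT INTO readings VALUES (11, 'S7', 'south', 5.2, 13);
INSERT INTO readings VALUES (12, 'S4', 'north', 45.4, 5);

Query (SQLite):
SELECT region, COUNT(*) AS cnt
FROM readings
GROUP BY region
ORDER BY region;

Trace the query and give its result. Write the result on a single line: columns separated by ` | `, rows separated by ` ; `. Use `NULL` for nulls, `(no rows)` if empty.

east | 3 ; north | 2 ; south | 4 ; west | 3

Partition readings by region; compute COUNT(*) within each group.
  east: ids {3, 6, 10} → COUNT(*)=3
  north: ids {1, 12} → COUNT(*)=2
  south: ids {4, 5, 8, 11} → COUNT(*)=4
  west: ids {2, 7, 9} → COUNT(*)=3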